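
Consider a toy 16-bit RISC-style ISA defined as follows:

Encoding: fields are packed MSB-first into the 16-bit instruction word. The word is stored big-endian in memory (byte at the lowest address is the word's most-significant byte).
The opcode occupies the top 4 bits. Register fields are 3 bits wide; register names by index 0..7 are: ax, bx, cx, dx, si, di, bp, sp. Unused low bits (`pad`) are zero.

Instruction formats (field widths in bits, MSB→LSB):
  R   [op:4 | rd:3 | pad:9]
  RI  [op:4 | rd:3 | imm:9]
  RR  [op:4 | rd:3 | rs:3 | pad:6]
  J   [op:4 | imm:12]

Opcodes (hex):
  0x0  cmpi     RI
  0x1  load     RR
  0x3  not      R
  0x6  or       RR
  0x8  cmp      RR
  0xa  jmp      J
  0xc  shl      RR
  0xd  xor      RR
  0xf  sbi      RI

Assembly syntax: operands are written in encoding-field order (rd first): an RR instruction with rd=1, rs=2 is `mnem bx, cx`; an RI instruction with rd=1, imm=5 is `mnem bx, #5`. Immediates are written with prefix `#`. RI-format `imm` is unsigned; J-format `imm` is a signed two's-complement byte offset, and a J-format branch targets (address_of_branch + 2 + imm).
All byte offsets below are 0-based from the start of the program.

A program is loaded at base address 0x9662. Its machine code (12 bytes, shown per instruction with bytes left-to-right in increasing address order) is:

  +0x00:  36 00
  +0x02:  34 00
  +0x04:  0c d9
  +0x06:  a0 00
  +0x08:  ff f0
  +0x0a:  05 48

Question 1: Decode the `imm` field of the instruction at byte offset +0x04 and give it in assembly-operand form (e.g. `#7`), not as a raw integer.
#217

[04] 0c d9 → 0x0cd9
  opcode bits[15:12]=0x0: cmpi/RI
  rd: (w>>9)&0x7=0x6 → bp
  imm: (w>>0)&0x1ff=0xd9 → #217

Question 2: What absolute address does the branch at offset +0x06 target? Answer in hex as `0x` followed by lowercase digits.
0x966a

[06] a0 00 → 0xa000
  top 4b → 0xa → jmp [J]
  imm: (w>>0)&0xfff=0x0 → #0
  target = base 0x9662 + off 0x06 + 2 + imm 0 = 0x966a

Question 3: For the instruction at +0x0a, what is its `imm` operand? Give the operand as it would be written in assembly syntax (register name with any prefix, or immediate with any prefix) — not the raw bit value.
[0a] 05 48 → 0x0548
  top 4b → 0x0 → cmpi [RI]
  [11:9] rd=2 = cx
  [8:0] imm=328 = #328

#328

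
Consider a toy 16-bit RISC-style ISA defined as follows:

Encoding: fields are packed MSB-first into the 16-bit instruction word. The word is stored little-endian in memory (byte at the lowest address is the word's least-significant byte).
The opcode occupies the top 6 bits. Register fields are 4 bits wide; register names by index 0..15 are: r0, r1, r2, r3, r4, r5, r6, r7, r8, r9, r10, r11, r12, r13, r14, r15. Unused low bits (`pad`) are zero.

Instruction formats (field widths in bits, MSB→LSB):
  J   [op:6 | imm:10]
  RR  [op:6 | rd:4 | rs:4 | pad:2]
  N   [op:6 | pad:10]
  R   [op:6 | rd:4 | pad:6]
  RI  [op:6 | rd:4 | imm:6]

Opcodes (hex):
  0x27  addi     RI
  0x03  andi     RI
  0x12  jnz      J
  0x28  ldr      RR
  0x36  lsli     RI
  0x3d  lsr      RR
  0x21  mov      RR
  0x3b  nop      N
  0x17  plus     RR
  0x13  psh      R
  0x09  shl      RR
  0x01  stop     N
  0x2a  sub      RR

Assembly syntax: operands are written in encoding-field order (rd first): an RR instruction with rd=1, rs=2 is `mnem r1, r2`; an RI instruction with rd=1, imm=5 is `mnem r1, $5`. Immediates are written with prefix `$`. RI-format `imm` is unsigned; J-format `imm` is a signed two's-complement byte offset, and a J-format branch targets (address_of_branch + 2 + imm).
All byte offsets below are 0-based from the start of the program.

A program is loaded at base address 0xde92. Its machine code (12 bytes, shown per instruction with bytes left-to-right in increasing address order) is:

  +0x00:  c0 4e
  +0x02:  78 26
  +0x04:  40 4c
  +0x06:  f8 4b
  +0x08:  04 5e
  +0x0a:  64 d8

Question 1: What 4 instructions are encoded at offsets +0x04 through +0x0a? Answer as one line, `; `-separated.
psh r1; jnz $-8; plus r8, r1; lsli r1, $36

[04] 40 4c → 0x4c40
  opcode bits[15:10]=0x13: psh/R
  [9:6] rd=1 = r1
[06] f8 4b → 0x4bf8
  opcode bits[15:10]=0x12: jnz/J
  [9:0] imm=1016 (s10→-8) = $-8
[08] 04 5e → 0x5e04
  opcode bits[15:10]=0x17: plus/RR
  [9:6] rd=8 = r8
  [5:2] rs=1 = r1
[0a] 64 d8 → 0xd864
  opcode bits[15:10]=0x36: lsli/RI
  [9:6] rd=1 = r1
  [5:0] imm=36 = $36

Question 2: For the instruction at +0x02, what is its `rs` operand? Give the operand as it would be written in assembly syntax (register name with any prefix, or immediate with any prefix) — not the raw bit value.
off 0x02: read 78 26 as little → 0x2678
  op=0x2678>>10=0x9 ⇒ shl (RR)
  [9:6] rd=9 = r9
  [5:2] rs=14 = r14

r14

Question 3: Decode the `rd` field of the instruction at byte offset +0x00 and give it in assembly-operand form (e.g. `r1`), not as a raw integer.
r11

+0x00: c0 4e ⇒ word 0x4ec0 (little)
  top 6b → 0x13 → psh [R]
  [9:6] rd=11 = r11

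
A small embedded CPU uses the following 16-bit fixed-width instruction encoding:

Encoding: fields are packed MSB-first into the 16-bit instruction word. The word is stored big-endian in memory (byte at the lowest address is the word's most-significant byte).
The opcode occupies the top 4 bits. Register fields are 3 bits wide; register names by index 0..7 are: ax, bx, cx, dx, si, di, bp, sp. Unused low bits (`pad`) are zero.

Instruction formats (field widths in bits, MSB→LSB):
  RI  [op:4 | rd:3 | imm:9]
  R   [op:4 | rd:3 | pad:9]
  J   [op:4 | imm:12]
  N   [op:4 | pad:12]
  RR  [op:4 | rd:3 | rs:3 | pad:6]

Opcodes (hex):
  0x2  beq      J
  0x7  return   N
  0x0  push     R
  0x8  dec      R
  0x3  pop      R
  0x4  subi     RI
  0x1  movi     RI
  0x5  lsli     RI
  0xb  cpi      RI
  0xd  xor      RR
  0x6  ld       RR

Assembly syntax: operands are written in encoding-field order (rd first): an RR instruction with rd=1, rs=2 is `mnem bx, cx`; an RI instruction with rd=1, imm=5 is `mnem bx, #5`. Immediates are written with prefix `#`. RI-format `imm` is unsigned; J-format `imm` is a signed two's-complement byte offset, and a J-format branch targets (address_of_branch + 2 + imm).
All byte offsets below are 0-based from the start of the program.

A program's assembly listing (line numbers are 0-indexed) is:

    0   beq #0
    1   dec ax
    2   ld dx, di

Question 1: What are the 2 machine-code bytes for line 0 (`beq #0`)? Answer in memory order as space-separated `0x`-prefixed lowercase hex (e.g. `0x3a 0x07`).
L0: beq op=0x2:4|imm=0:12 ⇒ 0x2000 ⇒ big 20 00

0x20 0x00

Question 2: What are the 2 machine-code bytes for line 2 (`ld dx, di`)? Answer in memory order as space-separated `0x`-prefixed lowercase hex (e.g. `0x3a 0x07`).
2. ld fields op=0x6:4|rd=3:3|rs=5:3|pad=0:6 → word 6740h → 67 40

0x67 0x40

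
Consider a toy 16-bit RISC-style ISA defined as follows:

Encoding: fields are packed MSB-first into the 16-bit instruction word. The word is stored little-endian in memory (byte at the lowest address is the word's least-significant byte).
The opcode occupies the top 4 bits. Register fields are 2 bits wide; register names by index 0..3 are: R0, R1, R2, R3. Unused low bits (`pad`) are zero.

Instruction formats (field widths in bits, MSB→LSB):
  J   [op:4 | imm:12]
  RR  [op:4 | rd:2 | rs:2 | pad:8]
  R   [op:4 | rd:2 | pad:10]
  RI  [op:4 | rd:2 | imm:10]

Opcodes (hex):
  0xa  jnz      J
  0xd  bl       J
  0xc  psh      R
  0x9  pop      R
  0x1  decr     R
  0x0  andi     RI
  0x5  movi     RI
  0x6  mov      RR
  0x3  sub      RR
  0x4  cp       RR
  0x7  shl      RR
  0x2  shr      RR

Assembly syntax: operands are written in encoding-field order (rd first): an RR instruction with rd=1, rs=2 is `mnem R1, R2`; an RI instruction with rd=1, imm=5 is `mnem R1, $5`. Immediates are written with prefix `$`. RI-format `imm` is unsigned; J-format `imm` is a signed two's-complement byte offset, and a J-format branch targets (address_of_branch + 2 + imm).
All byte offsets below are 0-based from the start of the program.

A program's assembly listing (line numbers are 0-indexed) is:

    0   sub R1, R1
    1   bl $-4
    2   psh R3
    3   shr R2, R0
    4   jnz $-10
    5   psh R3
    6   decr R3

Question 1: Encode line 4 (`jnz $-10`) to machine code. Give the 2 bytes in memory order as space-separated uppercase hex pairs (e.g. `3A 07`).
F6 AF

L4: jnz op=0xa:4|imm=-10:12 ⇒ 0xaff6 ⇒ little f6 af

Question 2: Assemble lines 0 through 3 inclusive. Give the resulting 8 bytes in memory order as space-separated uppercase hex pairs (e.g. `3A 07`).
L0: sub op=0x3:4|rd=1:2|rs=1:2|pad=0:8 ⇒ 0x3500 ⇒ little 00 35
L1: bl op=0xd:4|imm=-4:12 ⇒ 0xdffc ⇒ little fc df
L2: psh op=0xc:4|rd=3:2|pad=0:10 ⇒ 0xcc00 ⇒ little 00 cc
L3: shr op=0x2:4|rd=2:2|rs=0:2|pad=0:8 ⇒ 0x2800 ⇒ little 00 28

00 35 FC DF 00 CC 00 28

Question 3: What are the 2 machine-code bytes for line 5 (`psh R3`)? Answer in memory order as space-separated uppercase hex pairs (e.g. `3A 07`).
line 5 (psh): pack op=0xc:4|rd=3:2|pad=0:10 = 0xcc00; little→ 00 cc

00 CC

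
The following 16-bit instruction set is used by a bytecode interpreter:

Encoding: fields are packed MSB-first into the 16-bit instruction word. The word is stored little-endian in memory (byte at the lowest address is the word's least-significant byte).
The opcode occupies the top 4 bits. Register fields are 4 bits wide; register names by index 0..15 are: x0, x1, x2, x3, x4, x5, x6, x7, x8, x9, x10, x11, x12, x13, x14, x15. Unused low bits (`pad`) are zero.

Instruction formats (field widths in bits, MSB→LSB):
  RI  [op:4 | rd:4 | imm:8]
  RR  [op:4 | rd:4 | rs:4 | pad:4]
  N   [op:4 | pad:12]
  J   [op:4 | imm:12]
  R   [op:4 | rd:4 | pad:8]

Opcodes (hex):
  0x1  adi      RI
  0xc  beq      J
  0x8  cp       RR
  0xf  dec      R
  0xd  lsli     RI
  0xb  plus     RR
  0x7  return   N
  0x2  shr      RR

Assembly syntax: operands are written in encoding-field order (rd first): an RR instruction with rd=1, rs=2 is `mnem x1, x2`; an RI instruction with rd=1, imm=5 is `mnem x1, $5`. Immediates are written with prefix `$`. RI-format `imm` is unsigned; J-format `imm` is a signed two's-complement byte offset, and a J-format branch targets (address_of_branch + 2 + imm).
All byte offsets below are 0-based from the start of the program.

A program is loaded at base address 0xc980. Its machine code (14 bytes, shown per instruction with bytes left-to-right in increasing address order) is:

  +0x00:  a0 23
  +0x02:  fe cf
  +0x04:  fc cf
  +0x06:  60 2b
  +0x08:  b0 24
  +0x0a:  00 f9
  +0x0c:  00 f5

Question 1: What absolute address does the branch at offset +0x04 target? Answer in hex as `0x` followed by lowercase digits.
+0x04: fc cf ⇒ word 0xcffc (little)
  opcode bits[15:12]=0xc: beq/J
  [11:0] imm=4092 (s12→-4) = $-4
  target = base 0xc980 + off 0x04 + 2 + imm -4 = 0xc982

0xc982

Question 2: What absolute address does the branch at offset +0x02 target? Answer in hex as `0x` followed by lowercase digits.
@+02  little-endian(fe cf) = 0xcffe
  top 4b → 0xc → beq [J]
  imm@[11:0]=0xffe (s12→-2) ⇒ $-2
  target = base 0xc980 + off 0x02 + 2 + imm -2 = 0xc982

0xc982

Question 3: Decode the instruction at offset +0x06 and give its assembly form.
@+06  little-endian(60 2b) = 0x2b60
  top 4b → 0x2 → shr [RR]
  rd@[11:8]=0xb ⇒ x11
  rs@[7:4]=0x6 ⇒ x6

shr x11, x6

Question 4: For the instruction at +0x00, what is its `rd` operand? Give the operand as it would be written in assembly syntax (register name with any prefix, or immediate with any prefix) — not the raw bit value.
+0x00: a0 23 ⇒ word 0x23a0 (little)
  op=0x23a0>>12=0x2 ⇒ shr (RR)
  rd@[11:8]=0x3 ⇒ x3
  rs@[7:4]=0xa ⇒ x10

x3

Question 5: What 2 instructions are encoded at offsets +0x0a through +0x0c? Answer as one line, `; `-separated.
dec x9; dec x5

+0x0a: 00 f9 ⇒ word 0xf900 (little)
  top 4b → 0xf → dec [R]
  [11:8] rd=9 = x9
+0x0c: 00 f5 ⇒ word 0xf500 (little)
  top 4b → 0xf → dec [R]
  [11:8] rd=5 = x5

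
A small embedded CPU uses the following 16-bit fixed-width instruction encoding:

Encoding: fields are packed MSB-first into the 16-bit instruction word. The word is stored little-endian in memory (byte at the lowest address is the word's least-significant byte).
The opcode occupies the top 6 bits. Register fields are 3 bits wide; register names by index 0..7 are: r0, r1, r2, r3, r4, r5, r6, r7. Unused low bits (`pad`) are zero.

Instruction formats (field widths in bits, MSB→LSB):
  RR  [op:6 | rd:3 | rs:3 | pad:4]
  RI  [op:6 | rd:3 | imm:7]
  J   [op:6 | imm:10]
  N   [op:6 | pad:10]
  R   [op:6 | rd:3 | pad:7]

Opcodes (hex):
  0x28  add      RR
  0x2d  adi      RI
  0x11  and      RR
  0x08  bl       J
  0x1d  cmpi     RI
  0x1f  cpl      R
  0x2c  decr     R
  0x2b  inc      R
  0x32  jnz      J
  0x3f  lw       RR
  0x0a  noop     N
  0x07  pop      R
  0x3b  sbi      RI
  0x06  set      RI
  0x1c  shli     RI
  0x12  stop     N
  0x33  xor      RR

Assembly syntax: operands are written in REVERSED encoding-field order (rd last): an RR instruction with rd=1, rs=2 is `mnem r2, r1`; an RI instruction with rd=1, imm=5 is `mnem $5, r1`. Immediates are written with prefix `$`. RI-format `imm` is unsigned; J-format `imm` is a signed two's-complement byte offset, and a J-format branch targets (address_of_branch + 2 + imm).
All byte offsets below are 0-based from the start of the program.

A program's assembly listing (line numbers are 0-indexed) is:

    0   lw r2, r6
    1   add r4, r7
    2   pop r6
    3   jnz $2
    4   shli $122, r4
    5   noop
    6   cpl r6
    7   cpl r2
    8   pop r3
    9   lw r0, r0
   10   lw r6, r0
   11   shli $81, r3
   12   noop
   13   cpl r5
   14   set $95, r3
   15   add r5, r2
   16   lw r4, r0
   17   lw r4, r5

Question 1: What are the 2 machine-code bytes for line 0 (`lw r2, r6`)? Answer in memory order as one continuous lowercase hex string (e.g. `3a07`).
line 0 (lw): pack op=0x3f:6|rd=6:3|rs=2:3|pad=0:4 = 0xff20; little→ 20 ff

20ff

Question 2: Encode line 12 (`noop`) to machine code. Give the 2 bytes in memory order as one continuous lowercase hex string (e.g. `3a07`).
line 12 (noop): pack op=0xa:6|pad=0:10 = 0x2800; little→ 00 28

0028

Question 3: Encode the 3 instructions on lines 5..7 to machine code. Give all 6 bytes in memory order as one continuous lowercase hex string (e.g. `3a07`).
5. noop fields op=0xa:6|pad=0:10 → word 2800h → 00 28
6. cpl fields op=0x1f:6|rd=6:3|pad=0:7 → word 7f00h → 00 7f
7. cpl fields op=0x1f:6|rd=2:3|pad=0:7 → word 7d00h → 00 7d

0028007f007d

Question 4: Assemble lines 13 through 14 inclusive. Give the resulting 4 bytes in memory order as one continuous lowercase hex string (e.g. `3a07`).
13. cpl fields op=0x1f:6|rd=5:3|pad=0:7 → word 7e80h → 80 7e
14. set fields op=0x6:6|rd=3:3|imm=95:7 → word 19dfh → df 19

807edf19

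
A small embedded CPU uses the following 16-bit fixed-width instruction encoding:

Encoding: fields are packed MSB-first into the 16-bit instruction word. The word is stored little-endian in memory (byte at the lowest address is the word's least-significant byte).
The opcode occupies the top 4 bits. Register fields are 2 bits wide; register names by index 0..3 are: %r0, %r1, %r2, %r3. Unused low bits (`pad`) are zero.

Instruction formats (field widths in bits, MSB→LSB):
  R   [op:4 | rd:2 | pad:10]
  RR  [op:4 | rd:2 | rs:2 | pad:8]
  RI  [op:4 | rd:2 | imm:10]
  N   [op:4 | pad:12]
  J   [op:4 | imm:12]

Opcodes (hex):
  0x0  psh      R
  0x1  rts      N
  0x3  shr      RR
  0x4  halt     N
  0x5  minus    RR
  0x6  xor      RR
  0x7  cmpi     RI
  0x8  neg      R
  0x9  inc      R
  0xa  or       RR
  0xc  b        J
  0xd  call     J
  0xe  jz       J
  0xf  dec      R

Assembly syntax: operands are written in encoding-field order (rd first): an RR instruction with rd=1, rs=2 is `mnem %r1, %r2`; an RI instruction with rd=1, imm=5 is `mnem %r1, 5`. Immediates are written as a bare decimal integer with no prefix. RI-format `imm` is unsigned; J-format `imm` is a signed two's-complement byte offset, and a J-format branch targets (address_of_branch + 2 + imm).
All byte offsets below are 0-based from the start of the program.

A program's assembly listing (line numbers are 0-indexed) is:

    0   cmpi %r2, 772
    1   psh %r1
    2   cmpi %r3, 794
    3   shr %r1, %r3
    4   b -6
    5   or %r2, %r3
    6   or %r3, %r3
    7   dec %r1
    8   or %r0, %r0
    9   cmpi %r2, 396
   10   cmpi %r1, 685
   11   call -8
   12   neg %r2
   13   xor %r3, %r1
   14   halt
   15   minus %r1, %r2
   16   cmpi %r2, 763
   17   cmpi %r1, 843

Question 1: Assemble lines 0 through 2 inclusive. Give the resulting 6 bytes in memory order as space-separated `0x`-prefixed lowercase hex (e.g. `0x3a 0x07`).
0x04 0x7b 0x00 0x04 0x1a 0x7f

0. cmpi fields op=0x7:4|rd=2:2|imm=772:10 → word 7b04h → 04 7b
1. psh fields op=0x0:4|rd=1:2|pad=0:10 → word 0400h → 00 04
2. cmpi fields op=0x7:4|rd=3:2|imm=794:10 → word 7f1ah → 1a 7f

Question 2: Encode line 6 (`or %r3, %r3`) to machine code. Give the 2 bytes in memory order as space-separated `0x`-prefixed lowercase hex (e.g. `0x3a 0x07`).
0x00 0xaf

L6: or op=0xa:4|rd=3:2|rs=3:2|pad=0:8 ⇒ 0xaf00 ⇒ little 00 af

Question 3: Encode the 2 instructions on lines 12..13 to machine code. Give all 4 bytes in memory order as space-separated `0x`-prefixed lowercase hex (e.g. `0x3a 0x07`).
0x00 0x88 0x00 0x6d

L12: neg op=0x8:4|rd=2:2|pad=0:10 ⇒ 0x8800 ⇒ little 00 88
L13: xor op=0x6:4|rd=3:2|rs=1:2|pad=0:8 ⇒ 0x6d00 ⇒ little 00 6d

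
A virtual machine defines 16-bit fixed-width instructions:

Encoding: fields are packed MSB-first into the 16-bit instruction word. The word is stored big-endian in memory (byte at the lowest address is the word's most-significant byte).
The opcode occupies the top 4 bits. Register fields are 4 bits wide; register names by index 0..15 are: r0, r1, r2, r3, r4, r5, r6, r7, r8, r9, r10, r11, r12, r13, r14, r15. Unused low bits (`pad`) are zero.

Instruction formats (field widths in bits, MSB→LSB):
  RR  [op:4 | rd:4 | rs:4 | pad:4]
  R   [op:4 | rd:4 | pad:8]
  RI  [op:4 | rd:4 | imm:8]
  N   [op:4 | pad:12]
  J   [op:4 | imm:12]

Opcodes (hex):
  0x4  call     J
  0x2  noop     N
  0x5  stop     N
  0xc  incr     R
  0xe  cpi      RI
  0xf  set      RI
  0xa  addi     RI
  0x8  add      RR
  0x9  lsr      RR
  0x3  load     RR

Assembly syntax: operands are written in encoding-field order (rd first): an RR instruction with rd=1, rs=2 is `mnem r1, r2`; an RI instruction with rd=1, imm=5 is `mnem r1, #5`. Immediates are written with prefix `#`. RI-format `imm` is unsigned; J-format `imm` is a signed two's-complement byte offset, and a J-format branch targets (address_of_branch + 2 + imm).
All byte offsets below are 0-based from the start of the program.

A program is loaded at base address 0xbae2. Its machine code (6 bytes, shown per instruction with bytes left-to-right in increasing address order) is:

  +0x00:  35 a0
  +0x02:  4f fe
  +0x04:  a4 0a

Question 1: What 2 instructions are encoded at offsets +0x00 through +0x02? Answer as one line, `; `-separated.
load r5, r10; call #-2

off 0x00: read 35 a0 as big → 0x35a0
  opcode bits[15:12]=0x3: load/RR
  [11:8] rd=5 = r5
  [7:4] rs=10 = r10
off 0x02: read 4f fe as big → 0x4ffe
  opcode bits[15:12]=0x4: call/J
  [11:0] imm=4094 (s12→-2) = #-2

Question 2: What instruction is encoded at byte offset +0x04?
addi r4, #10

+0x04: a4 0a ⇒ word 0xa40a (big)
  op=0xa40a>>12=0xa ⇒ addi (RI)
  [11:8] rd=4 = r4
  [7:0] imm=10 = #10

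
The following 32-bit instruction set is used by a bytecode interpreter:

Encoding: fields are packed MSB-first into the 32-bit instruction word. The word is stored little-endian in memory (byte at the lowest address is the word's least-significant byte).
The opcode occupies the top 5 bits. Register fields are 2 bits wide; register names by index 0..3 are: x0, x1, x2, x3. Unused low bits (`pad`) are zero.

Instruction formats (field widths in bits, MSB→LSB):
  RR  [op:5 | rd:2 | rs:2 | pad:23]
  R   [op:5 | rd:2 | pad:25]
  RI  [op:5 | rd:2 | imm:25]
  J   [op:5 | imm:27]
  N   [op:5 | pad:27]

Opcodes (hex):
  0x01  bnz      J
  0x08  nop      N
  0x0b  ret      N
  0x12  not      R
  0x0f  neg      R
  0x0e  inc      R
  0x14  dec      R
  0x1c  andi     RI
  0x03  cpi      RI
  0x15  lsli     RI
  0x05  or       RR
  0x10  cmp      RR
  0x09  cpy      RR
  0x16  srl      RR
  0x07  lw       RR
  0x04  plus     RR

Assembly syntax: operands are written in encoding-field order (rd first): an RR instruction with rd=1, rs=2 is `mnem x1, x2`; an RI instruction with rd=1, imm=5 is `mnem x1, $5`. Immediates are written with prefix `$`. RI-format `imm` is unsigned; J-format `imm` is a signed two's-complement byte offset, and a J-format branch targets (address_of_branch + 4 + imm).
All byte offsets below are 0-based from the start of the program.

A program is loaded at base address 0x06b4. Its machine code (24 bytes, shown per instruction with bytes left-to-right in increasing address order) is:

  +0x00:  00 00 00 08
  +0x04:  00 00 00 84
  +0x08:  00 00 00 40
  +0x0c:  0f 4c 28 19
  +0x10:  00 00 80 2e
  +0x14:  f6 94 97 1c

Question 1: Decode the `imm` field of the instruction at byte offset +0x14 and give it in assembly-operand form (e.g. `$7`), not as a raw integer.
[14] f6 94 97 1c → 0x1c9794f6
  op=0x1c9794f6>>27=0x3 ⇒ cpi (RI)
  [26:25] rd=2 = x2
  [24:0] imm=9934070 = $9934070

$9934070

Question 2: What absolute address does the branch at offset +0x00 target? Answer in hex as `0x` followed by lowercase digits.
+0x00: 00 00 00 08 ⇒ word 0x08000000 (little)
  opcode bits[31:27]=0x1: bnz/J
  imm: (w>>0)&0x7ffffff=0x0 → $0
  target = base 0x06b4 + off 0x00 + 4 + imm 0 = 0x06b8

0x06b8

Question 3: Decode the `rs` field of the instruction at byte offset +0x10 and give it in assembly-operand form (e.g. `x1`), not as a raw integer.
+0x10: 00 00 80 2e ⇒ word 0x2e800000 (little)
  opcode bits[31:27]=0x5: or/RR
  rd@[26:25]=0x3 ⇒ x3
  rs@[24:23]=0x1 ⇒ x1

x1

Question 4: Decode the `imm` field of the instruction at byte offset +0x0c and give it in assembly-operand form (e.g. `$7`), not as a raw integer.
$19418127

@+0c  little-endian(0f 4c 28 19) = 0x19284c0f
  op=0x19284c0f>>27=0x3 ⇒ cpi (RI)
  rd: (w>>25)&0x3=0x0 → x0
  imm: (w>>0)&0x1ffffff=0x1284c0f → $19418127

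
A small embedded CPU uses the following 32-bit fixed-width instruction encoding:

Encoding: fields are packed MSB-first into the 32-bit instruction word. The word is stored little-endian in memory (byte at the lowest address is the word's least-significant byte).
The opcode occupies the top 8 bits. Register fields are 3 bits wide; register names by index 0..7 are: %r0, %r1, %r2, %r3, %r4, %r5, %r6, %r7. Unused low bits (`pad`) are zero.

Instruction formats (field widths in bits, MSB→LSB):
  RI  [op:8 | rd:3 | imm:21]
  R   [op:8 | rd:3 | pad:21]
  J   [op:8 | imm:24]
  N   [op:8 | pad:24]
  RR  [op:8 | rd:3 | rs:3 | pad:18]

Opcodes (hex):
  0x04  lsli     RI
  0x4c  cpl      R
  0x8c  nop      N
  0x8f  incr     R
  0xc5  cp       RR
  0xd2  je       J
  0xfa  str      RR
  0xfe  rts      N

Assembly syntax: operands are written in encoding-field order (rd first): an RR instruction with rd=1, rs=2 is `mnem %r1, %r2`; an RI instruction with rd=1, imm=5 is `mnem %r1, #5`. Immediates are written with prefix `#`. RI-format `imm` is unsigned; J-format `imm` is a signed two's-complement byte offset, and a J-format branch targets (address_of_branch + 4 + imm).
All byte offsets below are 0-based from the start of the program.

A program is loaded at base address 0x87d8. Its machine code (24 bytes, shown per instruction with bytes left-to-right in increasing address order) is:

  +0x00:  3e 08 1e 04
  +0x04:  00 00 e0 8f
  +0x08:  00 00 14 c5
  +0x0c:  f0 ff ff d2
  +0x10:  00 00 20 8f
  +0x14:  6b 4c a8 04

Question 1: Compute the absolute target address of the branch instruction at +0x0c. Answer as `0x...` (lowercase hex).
off 0x0c: read f0 ff ff d2 as little → 0xd2fffff0
  op=0xd2fffff0>>24=0xd2 ⇒ je (J)
  imm@[23:0]=0xfffff0 (s24→-16) ⇒ #-16
  target = base 0x87d8 + off 0x0c + 4 + imm -16 = 0x87d8

0x87d8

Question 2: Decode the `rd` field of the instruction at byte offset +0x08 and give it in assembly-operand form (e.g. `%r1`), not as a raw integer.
off 0x08: read 00 00 14 c5 as little → 0xc5140000
  op=0xc5140000>>24=0xc5 ⇒ cp (RR)
  [23:21] rd=0 = %r0
  [20:18] rs=5 = %r5

%r0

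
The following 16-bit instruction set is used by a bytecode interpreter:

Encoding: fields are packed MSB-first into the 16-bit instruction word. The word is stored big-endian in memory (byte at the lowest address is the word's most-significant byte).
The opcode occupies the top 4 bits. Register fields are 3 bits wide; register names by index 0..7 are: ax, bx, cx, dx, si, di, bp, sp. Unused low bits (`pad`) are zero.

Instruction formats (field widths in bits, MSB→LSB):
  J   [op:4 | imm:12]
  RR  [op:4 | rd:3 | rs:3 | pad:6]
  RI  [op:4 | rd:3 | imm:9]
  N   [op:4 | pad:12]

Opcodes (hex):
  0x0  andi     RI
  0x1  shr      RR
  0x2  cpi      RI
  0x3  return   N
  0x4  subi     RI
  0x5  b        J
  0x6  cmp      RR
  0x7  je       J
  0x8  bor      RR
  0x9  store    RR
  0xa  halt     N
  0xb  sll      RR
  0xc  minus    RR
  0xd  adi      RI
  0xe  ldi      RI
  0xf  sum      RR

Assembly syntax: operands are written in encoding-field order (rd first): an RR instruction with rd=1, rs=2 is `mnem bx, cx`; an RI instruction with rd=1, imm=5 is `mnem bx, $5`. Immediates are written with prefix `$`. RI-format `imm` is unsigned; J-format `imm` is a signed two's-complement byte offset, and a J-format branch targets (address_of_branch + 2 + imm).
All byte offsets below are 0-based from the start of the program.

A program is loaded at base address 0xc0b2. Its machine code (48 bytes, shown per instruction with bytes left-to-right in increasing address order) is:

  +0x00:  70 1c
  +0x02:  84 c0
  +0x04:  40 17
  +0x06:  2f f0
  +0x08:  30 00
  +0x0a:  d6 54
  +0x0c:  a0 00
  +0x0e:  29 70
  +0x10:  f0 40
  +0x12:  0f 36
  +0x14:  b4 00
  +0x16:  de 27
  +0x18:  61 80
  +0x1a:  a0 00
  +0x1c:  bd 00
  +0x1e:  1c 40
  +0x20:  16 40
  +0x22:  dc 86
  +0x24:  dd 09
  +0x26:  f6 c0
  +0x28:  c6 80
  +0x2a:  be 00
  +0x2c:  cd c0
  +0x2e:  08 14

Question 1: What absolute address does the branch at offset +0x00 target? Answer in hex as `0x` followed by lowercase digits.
0xc0d0

[00] 70 1c → 0x701c
  top 4b → 0x7 → je [J]
  [11:0] imm=28 = $28
  target = base 0xc0b2 + off 0x00 + 2 + imm 28 = 0xc0d0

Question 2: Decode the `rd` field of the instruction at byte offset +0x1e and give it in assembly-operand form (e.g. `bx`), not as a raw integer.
bp

[1e] 1c 40 → 0x1c40
  op=0x1c40>>12=0x1 ⇒ shr (RR)
  rd: (w>>9)&0x7=0x6 → bp
  rs: (w>>6)&0x7=0x1 → bx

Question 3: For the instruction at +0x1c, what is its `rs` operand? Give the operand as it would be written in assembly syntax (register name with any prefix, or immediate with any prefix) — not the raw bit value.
+0x1c: bd 00 ⇒ word 0xbd00 (big)
  opcode bits[15:12]=0xb: sll/RR
  rd@[11:9]=0x6 ⇒ bp
  rs@[8:6]=0x4 ⇒ si

si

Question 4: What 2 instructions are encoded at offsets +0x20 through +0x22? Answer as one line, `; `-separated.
@+20  big-endian(16 40) = 0x1640
  opcode bits[15:12]=0x1: shr/RR
  rd: (w>>9)&0x7=0x3 → dx
  rs: (w>>6)&0x7=0x1 → bx
@+22  big-endian(dc 86) = 0xdc86
  opcode bits[15:12]=0xd: adi/RI
  rd: (w>>9)&0x7=0x6 → bp
  imm: (w>>0)&0x1ff=0x86 → $134

shr dx, bx; adi bp, $134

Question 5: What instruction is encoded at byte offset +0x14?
off 0x14: read b4 00 as big → 0xb400
  op=0xb400>>12=0xb ⇒ sll (RR)
  rd@[11:9]=0x2 ⇒ cx
  rs@[8:6]=0x0 ⇒ ax

sll cx, ax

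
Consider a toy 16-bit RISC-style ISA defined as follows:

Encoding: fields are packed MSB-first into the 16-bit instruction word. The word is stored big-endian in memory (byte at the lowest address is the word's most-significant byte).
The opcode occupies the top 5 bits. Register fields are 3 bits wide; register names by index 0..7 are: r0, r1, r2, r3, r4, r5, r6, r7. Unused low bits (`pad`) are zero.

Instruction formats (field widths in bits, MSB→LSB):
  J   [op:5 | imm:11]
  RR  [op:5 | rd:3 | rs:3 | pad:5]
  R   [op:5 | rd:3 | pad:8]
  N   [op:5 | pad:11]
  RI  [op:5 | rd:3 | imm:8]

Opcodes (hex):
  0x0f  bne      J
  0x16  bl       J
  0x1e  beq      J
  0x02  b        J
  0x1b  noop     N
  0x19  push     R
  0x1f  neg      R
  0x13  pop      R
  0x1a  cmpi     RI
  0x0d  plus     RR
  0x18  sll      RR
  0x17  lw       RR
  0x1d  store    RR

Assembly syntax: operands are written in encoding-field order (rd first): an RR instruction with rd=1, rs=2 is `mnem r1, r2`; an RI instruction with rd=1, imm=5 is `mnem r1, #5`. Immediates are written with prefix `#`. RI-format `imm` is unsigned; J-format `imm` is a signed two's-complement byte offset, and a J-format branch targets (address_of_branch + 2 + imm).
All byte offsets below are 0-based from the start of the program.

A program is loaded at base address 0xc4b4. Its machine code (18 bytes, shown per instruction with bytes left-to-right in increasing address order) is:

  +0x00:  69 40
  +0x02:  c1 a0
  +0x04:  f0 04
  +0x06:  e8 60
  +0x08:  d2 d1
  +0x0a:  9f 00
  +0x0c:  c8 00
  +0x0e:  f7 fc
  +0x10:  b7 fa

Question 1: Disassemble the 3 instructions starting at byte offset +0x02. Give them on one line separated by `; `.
@+02  big-endian(c1 a0) = 0xc1a0
  op=0xc1a0>>11=0x18 ⇒ sll (RR)
  rd: (w>>8)&0x7=0x1 → r1
  rs: (w>>5)&0x7=0x5 → r5
@+04  big-endian(f0 04) = 0xf004
  op=0xf004>>11=0x1e ⇒ beq (J)
  imm: (w>>0)&0x7ff=0x4 → #4
@+06  big-endian(e8 60) = 0xe860
  op=0xe860>>11=0x1d ⇒ store (RR)
  rd: (w>>8)&0x7=0x0 → r0
  rs: (w>>5)&0x7=0x3 → r3

sll r1, r5; beq #4; store r0, r3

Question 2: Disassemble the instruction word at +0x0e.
beq #-4

@+0e  big-endian(f7 fc) = 0xf7fc
  op=0xf7fc>>11=0x1e ⇒ beq (J)
  imm@[10:0]=0x7fc (s11→-4) ⇒ #-4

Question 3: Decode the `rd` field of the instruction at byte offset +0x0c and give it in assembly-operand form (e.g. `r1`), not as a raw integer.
r0

[0c] c8 00 → 0xc800
  top 5b → 0x19 → push [R]
  [10:8] rd=0 = r0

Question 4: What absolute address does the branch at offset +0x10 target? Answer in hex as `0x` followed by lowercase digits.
@+10  big-endian(b7 fa) = 0xb7fa
  opcode bits[15:11]=0x16: bl/J
  imm@[10:0]=0x7fa (s11→-6) ⇒ #-6
  target = base 0xc4b4 + off 0x10 + 2 + imm -6 = 0xc4c0

0xc4c0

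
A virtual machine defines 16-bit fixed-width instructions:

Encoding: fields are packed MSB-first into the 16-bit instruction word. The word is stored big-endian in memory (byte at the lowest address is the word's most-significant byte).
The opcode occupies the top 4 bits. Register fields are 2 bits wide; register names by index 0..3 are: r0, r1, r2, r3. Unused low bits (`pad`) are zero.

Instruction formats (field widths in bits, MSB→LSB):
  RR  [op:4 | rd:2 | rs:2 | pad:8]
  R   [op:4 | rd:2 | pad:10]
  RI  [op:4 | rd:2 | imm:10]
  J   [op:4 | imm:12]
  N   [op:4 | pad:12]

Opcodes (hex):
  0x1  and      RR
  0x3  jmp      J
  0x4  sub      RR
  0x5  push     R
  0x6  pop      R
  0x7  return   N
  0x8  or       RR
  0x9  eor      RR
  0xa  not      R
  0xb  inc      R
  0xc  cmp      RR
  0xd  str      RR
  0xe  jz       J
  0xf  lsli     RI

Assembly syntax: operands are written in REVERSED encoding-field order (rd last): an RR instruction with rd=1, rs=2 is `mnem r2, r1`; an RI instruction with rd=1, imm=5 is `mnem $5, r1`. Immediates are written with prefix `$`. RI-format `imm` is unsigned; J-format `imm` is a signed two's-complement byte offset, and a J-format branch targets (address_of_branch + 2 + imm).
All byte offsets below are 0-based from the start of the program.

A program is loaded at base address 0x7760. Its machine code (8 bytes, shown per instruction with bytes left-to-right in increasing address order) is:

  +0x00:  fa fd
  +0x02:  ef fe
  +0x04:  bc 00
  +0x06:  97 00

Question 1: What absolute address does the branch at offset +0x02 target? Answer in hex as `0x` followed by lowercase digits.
off 0x02: read ef fe as big → 0xeffe
  opcode bits[15:12]=0xe: jz/J
  imm: (w>>0)&0xfff=0xffe (s12→-2) → $-2
  target = base 0x7760 + off 0x02 + 2 + imm -2 = 0x7762

0x7762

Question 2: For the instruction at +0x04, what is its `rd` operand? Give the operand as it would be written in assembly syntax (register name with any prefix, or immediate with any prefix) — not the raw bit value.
+0x04: bc 00 ⇒ word 0xbc00 (big)
  opcode bits[15:12]=0xb: inc/R
  rd: (w>>10)&0x3=0x3 → r3

r3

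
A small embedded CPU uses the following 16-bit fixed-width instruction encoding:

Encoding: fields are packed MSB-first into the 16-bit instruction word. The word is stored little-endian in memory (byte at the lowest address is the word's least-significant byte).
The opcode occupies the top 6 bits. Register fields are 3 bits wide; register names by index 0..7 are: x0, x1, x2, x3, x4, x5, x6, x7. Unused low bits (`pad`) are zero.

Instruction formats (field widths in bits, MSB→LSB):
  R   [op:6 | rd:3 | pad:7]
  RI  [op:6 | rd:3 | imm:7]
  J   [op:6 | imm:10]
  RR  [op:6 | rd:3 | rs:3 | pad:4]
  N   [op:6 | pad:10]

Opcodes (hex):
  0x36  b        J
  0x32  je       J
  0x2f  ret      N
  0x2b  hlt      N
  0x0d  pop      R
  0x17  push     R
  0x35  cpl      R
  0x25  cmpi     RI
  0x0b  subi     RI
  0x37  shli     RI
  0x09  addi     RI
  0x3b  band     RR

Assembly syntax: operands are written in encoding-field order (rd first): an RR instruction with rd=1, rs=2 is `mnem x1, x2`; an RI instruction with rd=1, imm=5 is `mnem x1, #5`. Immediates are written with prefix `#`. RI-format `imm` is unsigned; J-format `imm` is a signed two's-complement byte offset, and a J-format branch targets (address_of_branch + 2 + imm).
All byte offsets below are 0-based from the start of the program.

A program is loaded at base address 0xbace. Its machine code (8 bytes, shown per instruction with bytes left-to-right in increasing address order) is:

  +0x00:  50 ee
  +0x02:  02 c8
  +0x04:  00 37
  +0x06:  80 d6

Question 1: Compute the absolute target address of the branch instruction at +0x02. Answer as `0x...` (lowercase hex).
0xbad4

[02] 02 c8 → 0xc802
  op=0xc802>>10=0x32 ⇒ je (J)
  imm: (w>>0)&0x3ff=0x2 → #2
  target = base 0xbace + off 0x02 + 2 + imm 2 = 0xbad4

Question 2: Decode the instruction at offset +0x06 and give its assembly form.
cpl x5

+0x06: 80 d6 ⇒ word 0xd680 (little)
  op=0xd680>>10=0x35 ⇒ cpl (R)
  rd: (w>>7)&0x7=0x5 → x5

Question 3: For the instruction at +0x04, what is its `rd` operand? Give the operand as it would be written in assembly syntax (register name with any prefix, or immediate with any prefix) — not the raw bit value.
x6

off 0x04: read 00 37 as little → 0x3700
  opcode bits[15:10]=0xd: pop/R
  rd@[9:7]=0x6 ⇒ x6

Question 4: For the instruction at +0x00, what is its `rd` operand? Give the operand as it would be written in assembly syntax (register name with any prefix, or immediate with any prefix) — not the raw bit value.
[00] 50 ee → 0xee50
  op=0xee50>>10=0x3b ⇒ band (RR)
  rd: (w>>7)&0x7=0x4 → x4
  rs: (w>>4)&0x7=0x5 → x5

x4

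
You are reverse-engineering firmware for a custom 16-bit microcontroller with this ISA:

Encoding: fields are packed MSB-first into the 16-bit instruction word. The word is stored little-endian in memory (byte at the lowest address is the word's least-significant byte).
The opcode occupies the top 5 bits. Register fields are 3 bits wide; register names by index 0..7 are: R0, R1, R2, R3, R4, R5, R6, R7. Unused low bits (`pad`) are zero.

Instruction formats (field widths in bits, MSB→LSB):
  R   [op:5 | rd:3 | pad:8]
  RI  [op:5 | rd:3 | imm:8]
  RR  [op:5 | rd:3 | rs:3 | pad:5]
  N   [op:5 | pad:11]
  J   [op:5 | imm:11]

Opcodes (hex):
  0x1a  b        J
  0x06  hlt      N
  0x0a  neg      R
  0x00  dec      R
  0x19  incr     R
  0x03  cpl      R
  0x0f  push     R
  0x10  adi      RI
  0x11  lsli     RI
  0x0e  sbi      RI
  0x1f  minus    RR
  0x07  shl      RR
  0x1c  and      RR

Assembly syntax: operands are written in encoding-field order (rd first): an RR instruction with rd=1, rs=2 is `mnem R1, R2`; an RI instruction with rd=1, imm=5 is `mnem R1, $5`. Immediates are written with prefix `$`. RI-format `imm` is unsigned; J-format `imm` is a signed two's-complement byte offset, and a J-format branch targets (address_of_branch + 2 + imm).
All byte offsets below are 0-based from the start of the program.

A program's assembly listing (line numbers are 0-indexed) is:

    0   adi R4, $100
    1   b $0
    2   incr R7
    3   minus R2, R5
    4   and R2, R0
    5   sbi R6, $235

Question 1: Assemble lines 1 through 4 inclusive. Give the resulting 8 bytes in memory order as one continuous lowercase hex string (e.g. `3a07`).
L1: b op=0x1a:5|imm=0:11 ⇒ 0xd000 ⇒ little 00 d0
L2: incr op=0x19:5|rd=7:3|pad=0:8 ⇒ 0xcf00 ⇒ little 00 cf
L3: minus op=0x1f:5|rd=2:3|rs=5:3|pad=0:5 ⇒ 0xfaa0 ⇒ little a0 fa
L4: and op=0x1c:5|rd=2:3|rs=0:3|pad=0:5 ⇒ 0xe200 ⇒ little 00 e2

00d000cfa0fa00e2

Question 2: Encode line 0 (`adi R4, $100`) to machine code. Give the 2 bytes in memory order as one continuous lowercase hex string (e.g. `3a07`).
6484

L0: adi op=0x10:5|rd=4:3|imm=100:8 ⇒ 0x8464 ⇒ little 64 84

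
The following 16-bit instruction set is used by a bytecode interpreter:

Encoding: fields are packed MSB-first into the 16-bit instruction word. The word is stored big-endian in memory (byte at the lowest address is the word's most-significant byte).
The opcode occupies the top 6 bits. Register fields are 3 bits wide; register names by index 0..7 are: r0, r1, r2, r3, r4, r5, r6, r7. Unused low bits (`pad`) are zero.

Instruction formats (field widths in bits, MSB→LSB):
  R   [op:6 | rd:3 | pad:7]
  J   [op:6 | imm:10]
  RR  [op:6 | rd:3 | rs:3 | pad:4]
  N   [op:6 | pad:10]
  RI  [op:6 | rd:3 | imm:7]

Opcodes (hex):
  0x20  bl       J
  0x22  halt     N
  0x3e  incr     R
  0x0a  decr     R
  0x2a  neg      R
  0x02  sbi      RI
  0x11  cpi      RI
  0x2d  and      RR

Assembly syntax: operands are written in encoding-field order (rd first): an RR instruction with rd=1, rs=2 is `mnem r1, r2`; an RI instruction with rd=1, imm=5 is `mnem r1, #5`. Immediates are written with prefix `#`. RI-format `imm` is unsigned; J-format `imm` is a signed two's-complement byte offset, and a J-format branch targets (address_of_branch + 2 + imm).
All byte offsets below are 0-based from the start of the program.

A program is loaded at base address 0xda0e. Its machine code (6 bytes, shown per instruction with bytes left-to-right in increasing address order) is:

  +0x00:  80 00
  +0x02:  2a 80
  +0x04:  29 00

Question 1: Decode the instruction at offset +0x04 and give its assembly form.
decr r2

off 0x04: read 29 00 as big → 0x2900
  top 6b → 0xa → decr [R]
  [9:7] rd=2 = r2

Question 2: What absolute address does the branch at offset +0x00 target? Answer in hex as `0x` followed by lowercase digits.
off 0x00: read 80 00 as big → 0x8000
  top 6b → 0x20 → bl [J]
  imm: (w>>0)&0x3ff=0x0 → #0
  target = base 0xda0e + off 0x00 + 2 + imm 0 = 0xda10

0xda10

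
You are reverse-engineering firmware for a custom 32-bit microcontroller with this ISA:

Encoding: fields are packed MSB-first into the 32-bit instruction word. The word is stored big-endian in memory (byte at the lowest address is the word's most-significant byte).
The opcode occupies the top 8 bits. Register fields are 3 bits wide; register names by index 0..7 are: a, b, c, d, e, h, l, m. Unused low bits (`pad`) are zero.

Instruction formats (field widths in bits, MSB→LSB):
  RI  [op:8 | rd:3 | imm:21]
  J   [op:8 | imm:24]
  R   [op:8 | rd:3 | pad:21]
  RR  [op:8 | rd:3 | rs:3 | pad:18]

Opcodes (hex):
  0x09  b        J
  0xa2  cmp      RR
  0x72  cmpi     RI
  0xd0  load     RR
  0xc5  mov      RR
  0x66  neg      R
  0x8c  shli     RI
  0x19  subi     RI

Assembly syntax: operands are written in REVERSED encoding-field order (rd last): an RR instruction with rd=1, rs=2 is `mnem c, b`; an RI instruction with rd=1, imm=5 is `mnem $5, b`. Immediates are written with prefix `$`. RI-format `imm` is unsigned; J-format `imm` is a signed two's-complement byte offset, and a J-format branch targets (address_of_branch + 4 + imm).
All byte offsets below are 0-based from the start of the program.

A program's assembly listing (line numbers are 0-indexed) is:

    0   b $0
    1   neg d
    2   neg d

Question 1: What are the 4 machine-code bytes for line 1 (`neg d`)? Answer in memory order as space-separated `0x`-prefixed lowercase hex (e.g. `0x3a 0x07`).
0x66 0x60 0x00 0x00

1. neg fields op=0x66:8|rd=3:3|pad=0:21 → word 66600000h → 66 60 00 00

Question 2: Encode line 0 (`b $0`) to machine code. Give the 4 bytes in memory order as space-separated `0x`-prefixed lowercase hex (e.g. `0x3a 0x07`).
0x09 0x00 0x00 0x00

L0: b op=0x9:8|imm=0:24 ⇒ 0x09000000 ⇒ big 09 00 00 00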